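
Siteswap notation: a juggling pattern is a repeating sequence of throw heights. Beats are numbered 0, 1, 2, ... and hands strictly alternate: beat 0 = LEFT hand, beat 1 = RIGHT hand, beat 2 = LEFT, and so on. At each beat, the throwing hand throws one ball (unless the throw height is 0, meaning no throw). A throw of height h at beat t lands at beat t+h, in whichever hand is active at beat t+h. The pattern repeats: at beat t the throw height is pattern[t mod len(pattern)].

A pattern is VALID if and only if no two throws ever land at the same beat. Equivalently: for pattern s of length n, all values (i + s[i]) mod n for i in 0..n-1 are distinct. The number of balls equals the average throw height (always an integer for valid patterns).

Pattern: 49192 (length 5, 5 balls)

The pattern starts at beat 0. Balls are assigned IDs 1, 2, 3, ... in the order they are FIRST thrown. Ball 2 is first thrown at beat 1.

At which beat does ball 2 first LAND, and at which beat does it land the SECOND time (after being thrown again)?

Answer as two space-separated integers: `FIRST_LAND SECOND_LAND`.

Beat 0 (L): throw ball1 h=4 -> lands@4:L; in-air after throw: [b1@4:L]
Beat 1 (R): throw ball2 h=9 -> lands@10:L; in-air after throw: [b1@4:L b2@10:L]
Beat 2 (L): throw ball3 h=1 -> lands@3:R; in-air after throw: [b3@3:R b1@4:L b2@10:L]
Beat 3 (R): throw ball3 h=9 -> lands@12:L; in-air after throw: [b1@4:L b2@10:L b3@12:L]
Beat 4 (L): throw ball1 h=2 -> lands@6:L; in-air after throw: [b1@6:L b2@10:L b3@12:L]
Beat 5 (R): throw ball4 h=4 -> lands@9:R; in-air after throw: [b1@6:L b4@9:R b2@10:L b3@12:L]
Beat 6 (L): throw ball1 h=9 -> lands@15:R; in-air after throw: [b4@9:R b2@10:L b3@12:L b1@15:R]
Beat 7 (R): throw ball5 h=1 -> lands@8:L; in-air after throw: [b5@8:L b4@9:R b2@10:L b3@12:L b1@15:R]
Beat 8 (L): throw ball5 h=9 -> lands@17:R; in-air after throw: [b4@9:R b2@10:L b3@12:L b1@15:R b5@17:R]
Beat 9 (R): throw ball4 h=2 -> lands@11:R; in-air after throw: [b2@10:L b4@11:R b3@12:L b1@15:R b5@17:R]
Beat 10 (L): throw ball2 h=4 -> lands@14:L; in-air after throw: [b4@11:R b3@12:L b2@14:L b1@15:R b5@17:R]
Beat 11 (R): throw ball4 h=9 -> lands@20:L; in-air after throw: [b3@12:L b2@14:L b1@15:R b5@17:R b4@20:L]
Beat 12 (L): throw ball3 h=1 -> lands@13:R; in-air after throw: [b3@13:R b2@14:L b1@15:R b5@17:R b4@20:L]
Beat 13 (R): throw ball3 h=9 -> lands@22:L; in-air after throw: [b2@14:L b1@15:R b5@17:R b4@20:L b3@22:L]
Beat 14 (L): throw ball2 h=2 -> lands@16:L; in-air after throw: [b1@15:R b2@16:L b5@17:R b4@20:L b3@22:L]
Ball 2: thrown@1 h=9 -> first land @10; rethrown@10 h=4 -> second land @14

Answer: 10 14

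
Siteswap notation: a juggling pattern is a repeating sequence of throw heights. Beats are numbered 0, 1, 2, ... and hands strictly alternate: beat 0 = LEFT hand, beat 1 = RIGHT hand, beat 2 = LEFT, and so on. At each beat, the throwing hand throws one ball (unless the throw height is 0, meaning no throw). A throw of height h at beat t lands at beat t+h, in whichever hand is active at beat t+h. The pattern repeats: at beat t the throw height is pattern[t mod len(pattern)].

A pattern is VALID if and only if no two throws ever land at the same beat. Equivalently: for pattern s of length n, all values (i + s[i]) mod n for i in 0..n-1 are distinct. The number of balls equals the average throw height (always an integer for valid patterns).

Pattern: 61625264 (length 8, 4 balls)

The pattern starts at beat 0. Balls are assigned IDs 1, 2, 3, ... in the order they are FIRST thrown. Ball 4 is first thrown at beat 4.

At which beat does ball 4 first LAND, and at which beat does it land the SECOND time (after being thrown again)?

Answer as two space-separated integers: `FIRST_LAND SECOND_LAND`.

Answer: 9 10

Derivation:
Beat 0 (L): throw ball1 h=6 -> lands@6:L; in-air after throw: [b1@6:L]
Beat 1 (R): throw ball2 h=1 -> lands@2:L; in-air after throw: [b2@2:L b1@6:L]
Beat 2 (L): throw ball2 h=6 -> lands@8:L; in-air after throw: [b1@6:L b2@8:L]
Beat 3 (R): throw ball3 h=2 -> lands@5:R; in-air after throw: [b3@5:R b1@6:L b2@8:L]
Beat 4 (L): throw ball4 h=5 -> lands@9:R; in-air after throw: [b3@5:R b1@6:L b2@8:L b4@9:R]
Beat 5 (R): throw ball3 h=2 -> lands@7:R; in-air after throw: [b1@6:L b3@7:R b2@8:L b4@9:R]
Beat 6 (L): throw ball1 h=6 -> lands@12:L; in-air after throw: [b3@7:R b2@8:L b4@9:R b1@12:L]
Beat 7 (R): throw ball3 h=4 -> lands@11:R; in-air after throw: [b2@8:L b4@9:R b3@11:R b1@12:L]
Beat 8 (L): throw ball2 h=6 -> lands@14:L; in-air after throw: [b4@9:R b3@11:R b1@12:L b2@14:L]
Beat 9 (R): throw ball4 h=1 -> lands@10:L; in-air after throw: [b4@10:L b3@11:R b1@12:L b2@14:L]
Beat 10 (L): throw ball4 h=6 -> lands@16:L; in-air after throw: [b3@11:R b1@12:L b2@14:L b4@16:L]
Ball 4: thrown@4 h=5 -> first land @9; rethrown@9 h=1 -> second land @10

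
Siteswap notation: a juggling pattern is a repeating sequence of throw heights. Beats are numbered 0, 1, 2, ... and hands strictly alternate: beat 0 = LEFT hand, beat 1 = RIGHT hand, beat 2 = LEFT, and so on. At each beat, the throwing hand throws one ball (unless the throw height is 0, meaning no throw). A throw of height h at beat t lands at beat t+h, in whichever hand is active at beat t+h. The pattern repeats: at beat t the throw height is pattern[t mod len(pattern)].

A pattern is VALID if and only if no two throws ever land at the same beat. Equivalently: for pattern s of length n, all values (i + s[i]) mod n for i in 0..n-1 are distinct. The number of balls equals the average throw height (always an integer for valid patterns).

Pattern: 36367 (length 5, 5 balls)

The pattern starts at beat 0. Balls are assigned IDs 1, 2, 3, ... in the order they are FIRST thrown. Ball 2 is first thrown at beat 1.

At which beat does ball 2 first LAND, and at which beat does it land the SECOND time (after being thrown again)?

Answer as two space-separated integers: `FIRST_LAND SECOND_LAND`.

Beat 0 (L): throw ball1 h=3 -> lands@3:R; in-air after throw: [b1@3:R]
Beat 1 (R): throw ball2 h=6 -> lands@7:R; in-air after throw: [b1@3:R b2@7:R]
Beat 2 (L): throw ball3 h=3 -> lands@5:R; in-air after throw: [b1@3:R b3@5:R b2@7:R]
Beat 3 (R): throw ball1 h=6 -> lands@9:R; in-air after throw: [b3@5:R b2@7:R b1@9:R]
Beat 4 (L): throw ball4 h=7 -> lands@11:R; in-air after throw: [b3@5:R b2@7:R b1@9:R b4@11:R]
Beat 5 (R): throw ball3 h=3 -> lands@8:L; in-air after throw: [b2@7:R b3@8:L b1@9:R b4@11:R]
Beat 6 (L): throw ball5 h=6 -> lands@12:L; in-air after throw: [b2@7:R b3@8:L b1@9:R b4@11:R b5@12:L]
Beat 7 (R): throw ball2 h=3 -> lands@10:L; in-air after throw: [b3@8:L b1@9:R b2@10:L b4@11:R b5@12:L]
Beat 8 (L): throw ball3 h=6 -> lands@14:L; in-air after throw: [b1@9:R b2@10:L b4@11:R b5@12:L b3@14:L]
Beat 9 (R): throw ball1 h=7 -> lands@16:L; in-air after throw: [b2@10:L b4@11:R b5@12:L b3@14:L b1@16:L]
Beat 10 (L): throw ball2 h=3 -> lands@13:R; in-air after throw: [b4@11:R b5@12:L b2@13:R b3@14:L b1@16:L]
Ball 2: thrown@1 h=6 -> first land @7; rethrown@7 h=3 -> second land @10

Answer: 7 10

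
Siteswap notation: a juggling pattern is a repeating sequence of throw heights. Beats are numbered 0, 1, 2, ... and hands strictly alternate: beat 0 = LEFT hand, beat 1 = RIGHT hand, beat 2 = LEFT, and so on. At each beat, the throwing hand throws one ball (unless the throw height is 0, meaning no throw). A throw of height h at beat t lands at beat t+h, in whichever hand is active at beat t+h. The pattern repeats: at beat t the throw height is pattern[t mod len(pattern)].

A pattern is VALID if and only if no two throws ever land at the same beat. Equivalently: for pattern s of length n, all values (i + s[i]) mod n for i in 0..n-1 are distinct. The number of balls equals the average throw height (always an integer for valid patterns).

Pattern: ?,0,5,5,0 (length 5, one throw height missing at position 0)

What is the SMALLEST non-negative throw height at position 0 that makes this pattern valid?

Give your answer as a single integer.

Answer: 0

Derivation:
i=0: s[i]=? (unknown)
i=1: (1 + 0) mod 5 = 1
i=2: (2 + 5) mod 5 = 2
i=3: (3 + 5) mod 5 = 3
i=4: (4 + 0) mod 5 = 4
Known residues: [1, 2, 3, 4]; need a permutation of 0..4, so missing residue r = 0
Need (0 + s) mod 5 = 0; smallest s = (0 - 0) mod 5 = 0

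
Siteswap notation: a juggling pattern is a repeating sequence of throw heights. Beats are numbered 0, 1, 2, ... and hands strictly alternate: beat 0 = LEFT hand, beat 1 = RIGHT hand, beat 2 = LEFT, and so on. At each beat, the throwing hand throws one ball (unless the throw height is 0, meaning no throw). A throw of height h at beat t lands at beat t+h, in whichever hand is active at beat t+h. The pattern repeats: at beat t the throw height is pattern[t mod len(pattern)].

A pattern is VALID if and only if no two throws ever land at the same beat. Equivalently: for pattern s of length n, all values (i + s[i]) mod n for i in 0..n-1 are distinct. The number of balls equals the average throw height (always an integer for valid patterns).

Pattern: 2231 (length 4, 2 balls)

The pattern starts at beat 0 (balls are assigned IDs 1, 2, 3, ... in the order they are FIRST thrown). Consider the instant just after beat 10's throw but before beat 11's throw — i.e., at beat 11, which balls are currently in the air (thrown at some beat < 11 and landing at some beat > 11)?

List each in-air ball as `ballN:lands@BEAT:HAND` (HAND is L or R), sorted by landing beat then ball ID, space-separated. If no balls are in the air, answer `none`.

Answer: ball1:lands@13:R

Derivation:
Beat 0 (L): throw ball1 h=2 -> lands@2:L; in-air after throw: [b1@2:L]
Beat 1 (R): throw ball2 h=2 -> lands@3:R; in-air after throw: [b1@2:L b2@3:R]
Beat 2 (L): throw ball1 h=3 -> lands@5:R; in-air after throw: [b2@3:R b1@5:R]
Beat 3 (R): throw ball2 h=1 -> lands@4:L; in-air after throw: [b2@4:L b1@5:R]
Beat 4 (L): throw ball2 h=2 -> lands@6:L; in-air after throw: [b1@5:R b2@6:L]
Beat 5 (R): throw ball1 h=2 -> lands@7:R; in-air after throw: [b2@6:L b1@7:R]
Beat 6 (L): throw ball2 h=3 -> lands@9:R; in-air after throw: [b1@7:R b2@9:R]
Beat 7 (R): throw ball1 h=1 -> lands@8:L; in-air after throw: [b1@8:L b2@9:R]
Beat 8 (L): throw ball1 h=2 -> lands@10:L; in-air after throw: [b2@9:R b1@10:L]
Beat 9 (R): throw ball2 h=2 -> lands@11:R; in-air after throw: [b1@10:L b2@11:R]
Beat 10 (L): throw ball1 h=3 -> lands@13:R; in-air after throw: [b2@11:R b1@13:R]
Beat 11 (R): throw ball2 h=1 -> lands@12:L; in-air after throw: [b2@12:L b1@13:R]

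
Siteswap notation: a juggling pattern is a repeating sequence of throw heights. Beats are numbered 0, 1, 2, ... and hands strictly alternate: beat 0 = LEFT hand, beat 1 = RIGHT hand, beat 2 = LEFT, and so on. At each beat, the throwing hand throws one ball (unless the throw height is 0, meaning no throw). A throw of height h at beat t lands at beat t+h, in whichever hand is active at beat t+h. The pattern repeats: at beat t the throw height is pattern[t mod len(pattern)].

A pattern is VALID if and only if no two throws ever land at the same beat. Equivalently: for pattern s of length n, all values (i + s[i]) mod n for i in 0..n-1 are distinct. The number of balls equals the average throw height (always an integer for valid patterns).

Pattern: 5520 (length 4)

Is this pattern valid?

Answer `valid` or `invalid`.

Answer: valid

Derivation:
i=0: (i + s[i]) mod n = (0 + 5) mod 4 = 1
i=1: (i + s[i]) mod n = (1 + 5) mod 4 = 2
i=2: (i + s[i]) mod n = (2 + 2) mod 4 = 0
i=3: (i + s[i]) mod n = (3 + 0) mod 4 = 3
Residues: [1, 2, 0, 3], distinct: True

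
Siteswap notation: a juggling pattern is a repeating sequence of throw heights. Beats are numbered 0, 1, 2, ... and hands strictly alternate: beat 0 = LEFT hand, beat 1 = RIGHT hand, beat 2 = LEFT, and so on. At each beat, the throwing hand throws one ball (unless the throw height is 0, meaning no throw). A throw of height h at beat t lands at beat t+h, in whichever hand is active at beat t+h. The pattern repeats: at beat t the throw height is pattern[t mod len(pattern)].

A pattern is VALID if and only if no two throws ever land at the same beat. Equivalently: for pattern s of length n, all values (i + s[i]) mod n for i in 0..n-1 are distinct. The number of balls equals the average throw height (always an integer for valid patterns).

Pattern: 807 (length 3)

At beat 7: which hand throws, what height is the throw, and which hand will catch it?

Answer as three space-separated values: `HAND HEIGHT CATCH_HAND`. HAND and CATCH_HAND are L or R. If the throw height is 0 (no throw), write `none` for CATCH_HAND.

Answer: R 0 none

Derivation:
Beat 7: 7 mod 2 = 1, so hand = R
Throw height = pattern[7 mod 3] = pattern[1] = 0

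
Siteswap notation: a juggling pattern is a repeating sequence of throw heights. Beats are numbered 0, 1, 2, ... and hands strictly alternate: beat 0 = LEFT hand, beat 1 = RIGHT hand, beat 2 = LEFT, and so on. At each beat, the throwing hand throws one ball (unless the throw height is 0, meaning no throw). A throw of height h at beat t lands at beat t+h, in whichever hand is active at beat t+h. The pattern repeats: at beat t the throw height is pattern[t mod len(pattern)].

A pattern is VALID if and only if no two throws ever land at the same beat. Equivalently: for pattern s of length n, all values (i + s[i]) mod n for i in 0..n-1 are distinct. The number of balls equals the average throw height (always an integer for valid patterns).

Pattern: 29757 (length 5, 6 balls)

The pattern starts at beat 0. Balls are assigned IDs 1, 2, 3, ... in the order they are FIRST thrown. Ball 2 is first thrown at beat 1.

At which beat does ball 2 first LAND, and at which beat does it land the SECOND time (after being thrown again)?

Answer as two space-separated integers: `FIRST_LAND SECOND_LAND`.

Answer: 10 12

Derivation:
Beat 0 (L): throw ball1 h=2 -> lands@2:L; in-air after throw: [b1@2:L]
Beat 1 (R): throw ball2 h=9 -> lands@10:L; in-air after throw: [b1@2:L b2@10:L]
Beat 2 (L): throw ball1 h=7 -> lands@9:R; in-air after throw: [b1@9:R b2@10:L]
Beat 3 (R): throw ball3 h=5 -> lands@8:L; in-air after throw: [b3@8:L b1@9:R b2@10:L]
Beat 4 (L): throw ball4 h=7 -> lands@11:R; in-air after throw: [b3@8:L b1@9:R b2@10:L b4@11:R]
Beat 5 (R): throw ball5 h=2 -> lands@7:R; in-air after throw: [b5@7:R b3@8:L b1@9:R b2@10:L b4@11:R]
Beat 6 (L): throw ball6 h=9 -> lands@15:R; in-air after throw: [b5@7:R b3@8:L b1@9:R b2@10:L b4@11:R b6@15:R]
Beat 7 (R): throw ball5 h=7 -> lands@14:L; in-air after throw: [b3@8:L b1@9:R b2@10:L b4@11:R b5@14:L b6@15:R]
Beat 8 (L): throw ball3 h=5 -> lands@13:R; in-air after throw: [b1@9:R b2@10:L b4@11:R b3@13:R b5@14:L b6@15:R]
Beat 9 (R): throw ball1 h=7 -> lands@16:L; in-air after throw: [b2@10:L b4@11:R b3@13:R b5@14:L b6@15:R b1@16:L]
Beat 10 (L): throw ball2 h=2 -> lands@12:L; in-air after throw: [b4@11:R b2@12:L b3@13:R b5@14:L b6@15:R b1@16:L]
Beat 11 (R): throw ball4 h=9 -> lands@20:L; in-air after throw: [b2@12:L b3@13:R b5@14:L b6@15:R b1@16:L b4@20:L]
Beat 12 (L): throw ball2 h=7 -> lands@19:R; in-air after throw: [b3@13:R b5@14:L b6@15:R b1@16:L b2@19:R b4@20:L]
Ball 2: thrown@1 h=9 -> first land @10; rethrown@10 h=2 -> second land @12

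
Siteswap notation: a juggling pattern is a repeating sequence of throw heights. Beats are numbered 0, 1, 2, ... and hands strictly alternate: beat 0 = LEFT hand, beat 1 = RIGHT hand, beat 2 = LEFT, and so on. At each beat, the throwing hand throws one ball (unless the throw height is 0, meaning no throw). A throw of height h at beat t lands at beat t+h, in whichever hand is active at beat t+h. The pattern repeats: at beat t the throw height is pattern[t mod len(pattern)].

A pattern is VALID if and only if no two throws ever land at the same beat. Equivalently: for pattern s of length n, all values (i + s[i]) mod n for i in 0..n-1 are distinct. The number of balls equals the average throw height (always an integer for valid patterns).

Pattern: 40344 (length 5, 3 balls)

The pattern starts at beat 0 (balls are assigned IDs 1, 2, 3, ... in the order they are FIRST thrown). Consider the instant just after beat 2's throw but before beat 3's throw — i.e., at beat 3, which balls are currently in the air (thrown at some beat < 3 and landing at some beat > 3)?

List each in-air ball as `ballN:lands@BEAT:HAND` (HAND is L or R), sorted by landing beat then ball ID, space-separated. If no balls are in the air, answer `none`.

Answer: ball1:lands@4:L ball2:lands@5:R

Derivation:
Beat 0 (L): throw ball1 h=4 -> lands@4:L; in-air after throw: [b1@4:L]
Beat 2 (L): throw ball2 h=3 -> lands@5:R; in-air after throw: [b1@4:L b2@5:R]
Beat 3 (R): throw ball3 h=4 -> lands@7:R; in-air after throw: [b1@4:L b2@5:R b3@7:R]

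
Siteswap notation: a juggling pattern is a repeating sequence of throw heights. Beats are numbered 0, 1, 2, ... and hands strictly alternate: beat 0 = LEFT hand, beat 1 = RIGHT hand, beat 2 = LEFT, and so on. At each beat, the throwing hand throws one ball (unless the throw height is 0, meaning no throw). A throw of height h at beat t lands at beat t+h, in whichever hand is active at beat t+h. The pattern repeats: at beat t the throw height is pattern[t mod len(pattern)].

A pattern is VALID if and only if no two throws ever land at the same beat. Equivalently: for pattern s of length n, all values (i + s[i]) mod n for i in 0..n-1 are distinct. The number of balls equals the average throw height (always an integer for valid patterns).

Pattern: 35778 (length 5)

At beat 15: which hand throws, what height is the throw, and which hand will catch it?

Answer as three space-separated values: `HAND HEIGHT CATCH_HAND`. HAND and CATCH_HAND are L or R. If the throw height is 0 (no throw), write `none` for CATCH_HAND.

Answer: R 3 L

Derivation:
Beat 15: 15 mod 2 = 1, so hand = R
Throw height = pattern[15 mod 5] = pattern[0] = 3
Lands at beat 15+3=18, 18 mod 2 = 0, so catch hand = L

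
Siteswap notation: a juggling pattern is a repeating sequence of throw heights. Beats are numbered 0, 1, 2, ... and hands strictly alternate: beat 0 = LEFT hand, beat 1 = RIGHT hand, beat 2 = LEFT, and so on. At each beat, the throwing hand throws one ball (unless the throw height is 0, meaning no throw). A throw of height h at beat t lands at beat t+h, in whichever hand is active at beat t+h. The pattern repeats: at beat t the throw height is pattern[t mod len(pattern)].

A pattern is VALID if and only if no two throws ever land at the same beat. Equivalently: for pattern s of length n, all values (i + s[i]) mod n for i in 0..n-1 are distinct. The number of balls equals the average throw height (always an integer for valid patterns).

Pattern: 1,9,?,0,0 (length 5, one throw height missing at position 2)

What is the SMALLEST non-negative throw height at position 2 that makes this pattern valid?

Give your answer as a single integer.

Answer: 0

Derivation:
i=0: (0 + 1) mod 5 = 1
i=1: (1 + 9) mod 5 = 0
i=2: s[i]=? (unknown)
i=3: (3 + 0) mod 5 = 3
i=4: (4 + 0) mod 5 = 4
Known residues: [0, 1, 3, 4]; need a permutation of 0..4, so missing residue r = 2
Need (2 + s) mod 5 = 2; smallest s = (2 - 2) mod 5 = 0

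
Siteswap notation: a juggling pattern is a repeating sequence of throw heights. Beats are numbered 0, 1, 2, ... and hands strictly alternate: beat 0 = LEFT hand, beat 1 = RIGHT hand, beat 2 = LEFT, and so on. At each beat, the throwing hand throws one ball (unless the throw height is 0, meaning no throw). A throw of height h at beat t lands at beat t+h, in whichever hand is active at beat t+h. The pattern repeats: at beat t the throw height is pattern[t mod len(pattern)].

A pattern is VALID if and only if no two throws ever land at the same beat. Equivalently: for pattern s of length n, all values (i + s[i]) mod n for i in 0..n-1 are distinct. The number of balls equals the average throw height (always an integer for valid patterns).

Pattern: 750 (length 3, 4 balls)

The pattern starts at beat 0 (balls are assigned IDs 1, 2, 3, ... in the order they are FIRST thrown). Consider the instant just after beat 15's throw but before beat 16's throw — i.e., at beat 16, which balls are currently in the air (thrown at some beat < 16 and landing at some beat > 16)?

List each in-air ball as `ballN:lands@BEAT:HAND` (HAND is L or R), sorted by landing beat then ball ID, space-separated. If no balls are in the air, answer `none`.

Beat 0 (L): throw ball1 h=7 -> lands@7:R; in-air after throw: [b1@7:R]
Beat 1 (R): throw ball2 h=5 -> lands@6:L; in-air after throw: [b2@6:L b1@7:R]
Beat 3 (R): throw ball3 h=7 -> lands@10:L; in-air after throw: [b2@6:L b1@7:R b3@10:L]
Beat 4 (L): throw ball4 h=5 -> lands@9:R; in-air after throw: [b2@6:L b1@7:R b4@9:R b3@10:L]
Beat 6 (L): throw ball2 h=7 -> lands@13:R; in-air after throw: [b1@7:R b4@9:R b3@10:L b2@13:R]
Beat 7 (R): throw ball1 h=5 -> lands@12:L; in-air after throw: [b4@9:R b3@10:L b1@12:L b2@13:R]
Beat 9 (R): throw ball4 h=7 -> lands@16:L; in-air after throw: [b3@10:L b1@12:L b2@13:R b4@16:L]
Beat 10 (L): throw ball3 h=5 -> lands@15:R; in-air after throw: [b1@12:L b2@13:R b3@15:R b4@16:L]
Beat 12 (L): throw ball1 h=7 -> lands@19:R; in-air after throw: [b2@13:R b3@15:R b4@16:L b1@19:R]
Beat 13 (R): throw ball2 h=5 -> lands@18:L; in-air after throw: [b3@15:R b4@16:L b2@18:L b1@19:R]
Beat 15 (R): throw ball3 h=7 -> lands@22:L; in-air after throw: [b4@16:L b2@18:L b1@19:R b3@22:L]
Beat 16 (L): throw ball4 h=5 -> lands@21:R; in-air after throw: [b2@18:L b1@19:R b4@21:R b3@22:L]

Answer: ball2:lands@18:L ball1:lands@19:R ball3:lands@22:L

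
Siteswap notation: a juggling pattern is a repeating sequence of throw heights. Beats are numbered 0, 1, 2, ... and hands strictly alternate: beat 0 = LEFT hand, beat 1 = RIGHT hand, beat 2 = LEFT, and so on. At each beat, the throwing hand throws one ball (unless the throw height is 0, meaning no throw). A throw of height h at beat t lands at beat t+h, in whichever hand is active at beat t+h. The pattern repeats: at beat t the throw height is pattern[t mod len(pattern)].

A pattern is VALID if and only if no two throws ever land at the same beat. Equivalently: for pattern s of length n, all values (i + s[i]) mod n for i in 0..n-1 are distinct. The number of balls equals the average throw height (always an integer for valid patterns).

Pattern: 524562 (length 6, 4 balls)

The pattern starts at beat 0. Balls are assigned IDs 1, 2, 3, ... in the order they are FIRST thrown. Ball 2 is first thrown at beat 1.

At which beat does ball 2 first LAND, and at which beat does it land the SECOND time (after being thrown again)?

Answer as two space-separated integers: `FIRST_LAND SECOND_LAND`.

Answer: 3 8

Derivation:
Beat 0 (L): throw ball1 h=5 -> lands@5:R; in-air after throw: [b1@5:R]
Beat 1 (R): throw ball2 h=2 -> lands@3:R; in-air after throw: [b2@3:R b1@5:R]
Beat 2 (L): throw ball3 h=4 -> lands@6:L; in-air after throw: [b2@3:R b1@5:R b3@6:L]
Beat 3 (R): throw ball2 h=5 -> lands@8:L; in-air after throw: [b1@5:R b3@6:L b2@8:L]
Beat 4 (L): throw ball4 h=6 -> lands@10:L; in-air after throw: [b1@5:R b3@6:L b2@8:L b4@10:L]
Beat 5 (R): throw ball1 h=2 -> lands@7:R; in-air after throw: [b3@6:L b1@7:R b2@8:L b4@10:L]
Beat 6 (L): throw ball3 h=5 -> lands@11:R; in-air after throw: [b1@7:R b2@8:L b4@10:L b3@11:R]
Beat 7 (R): throw ball1 h=2 -> lands@9:R; in-air after throw: [b2@8:L b1@9:R b4@10:L b3@11:R]
Beat 8 (L): throw ball2 h=4 -> lands@12:L; in-air after throw: [b1@9:R b4@10:L b3@11:R b2@12:L]
Ball 2: thrown@1 h=2 -> first land @3; rethrown@3 h=5 -> second land @8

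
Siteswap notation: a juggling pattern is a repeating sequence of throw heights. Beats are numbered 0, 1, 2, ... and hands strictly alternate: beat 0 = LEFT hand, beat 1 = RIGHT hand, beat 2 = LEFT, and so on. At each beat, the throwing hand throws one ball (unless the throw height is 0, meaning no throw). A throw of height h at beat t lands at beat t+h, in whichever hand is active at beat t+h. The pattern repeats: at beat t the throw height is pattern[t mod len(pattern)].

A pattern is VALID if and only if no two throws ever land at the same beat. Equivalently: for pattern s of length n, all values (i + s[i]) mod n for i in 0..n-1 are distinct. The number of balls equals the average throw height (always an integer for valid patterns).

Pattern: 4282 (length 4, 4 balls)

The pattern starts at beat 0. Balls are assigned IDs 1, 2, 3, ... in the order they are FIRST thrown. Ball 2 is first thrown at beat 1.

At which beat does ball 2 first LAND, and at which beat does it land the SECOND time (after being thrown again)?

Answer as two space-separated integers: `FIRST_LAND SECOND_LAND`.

Beat 0 (L): throw ball1 h=4 -> lands@4:L; in-air after throw: [b1@4:L]
Beat 1 (R): throw ball2 h=2 -> lands@3:R; in-air after throw: [b2@3:R b1@4:L]
Beat 2 (L): throw ball3 h=8 -> lands@10:L; in-air after throw: [b2@3:R b1@4:L b3@10:L]
Beat 3 (R): throw ball2 h=2 -> lands@5:R; in-air after throw: [b1@4:L b2@5:R b3@10:L]
Beat 4 (L): throw ball1 h=4 -> lands@8:L; in-air after throw: [b2@5:R b1@8:L b3@10:L]
Beat 5 (R): throw ball2 h=2 -> lands@7:R; in-air after throw: [b2@7:R b1@8:L b3@10:L]
Ball 2: thrown@1 h=2 -> first land @3; rethrown@3 h=2 -> second land @5

Answer: 3 5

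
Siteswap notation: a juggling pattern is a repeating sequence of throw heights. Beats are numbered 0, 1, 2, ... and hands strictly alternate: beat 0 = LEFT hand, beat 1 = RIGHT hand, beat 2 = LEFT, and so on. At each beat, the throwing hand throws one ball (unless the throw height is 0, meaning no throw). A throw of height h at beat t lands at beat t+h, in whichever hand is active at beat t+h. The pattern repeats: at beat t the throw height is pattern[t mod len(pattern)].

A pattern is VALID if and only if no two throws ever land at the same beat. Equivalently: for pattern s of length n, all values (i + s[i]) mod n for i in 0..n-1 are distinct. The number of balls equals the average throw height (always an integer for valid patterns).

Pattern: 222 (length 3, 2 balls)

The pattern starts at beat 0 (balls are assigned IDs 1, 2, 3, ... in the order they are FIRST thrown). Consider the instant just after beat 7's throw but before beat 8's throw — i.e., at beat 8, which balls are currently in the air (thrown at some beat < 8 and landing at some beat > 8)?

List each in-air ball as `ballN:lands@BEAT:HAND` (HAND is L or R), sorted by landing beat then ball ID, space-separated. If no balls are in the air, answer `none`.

Beat 0 (L): throw ball1 h=2 -> lands@2:L; in-air after throw: [b1@2:L]
Beat 1 (R): throw ball2 h=2 -> lands@3:R; in-air after throw: [b1@2:L b2@3:R]
Beat 2 (L): throw ball1 h=2 -> lands@4:L; in-air after throw: [b2@3:R b1@4:L]
Beat 3 (R): throw ball2 h=2 -> lands@5:R; in-air after throw: [b1@4:L b2@5:R]
Beat 4 (L): throw ball1 h=2 -> lands@6:L; in-air after throw: [b2@5:R b1@6:L]
Beat 5 (R): throw ball2 h=2 -> lands@7:R; in-air after throw: [b1@6:L b2@7:R]
Beat 6 (L): throw ball1 h=2 -> lands@8:L; in-air after throw: [b2@7:R b1@8:L]
Beat 7 (R): throw ball2 h=2 -> lands@9:R; in-air after throw: [b1@8:L b2@9:R]
Beat 8 (L): throw ball1 h=2 -> lands@10:L; in-air after throw: [b2@9:R b1@10:L]

Answer: ball2:lands@9:R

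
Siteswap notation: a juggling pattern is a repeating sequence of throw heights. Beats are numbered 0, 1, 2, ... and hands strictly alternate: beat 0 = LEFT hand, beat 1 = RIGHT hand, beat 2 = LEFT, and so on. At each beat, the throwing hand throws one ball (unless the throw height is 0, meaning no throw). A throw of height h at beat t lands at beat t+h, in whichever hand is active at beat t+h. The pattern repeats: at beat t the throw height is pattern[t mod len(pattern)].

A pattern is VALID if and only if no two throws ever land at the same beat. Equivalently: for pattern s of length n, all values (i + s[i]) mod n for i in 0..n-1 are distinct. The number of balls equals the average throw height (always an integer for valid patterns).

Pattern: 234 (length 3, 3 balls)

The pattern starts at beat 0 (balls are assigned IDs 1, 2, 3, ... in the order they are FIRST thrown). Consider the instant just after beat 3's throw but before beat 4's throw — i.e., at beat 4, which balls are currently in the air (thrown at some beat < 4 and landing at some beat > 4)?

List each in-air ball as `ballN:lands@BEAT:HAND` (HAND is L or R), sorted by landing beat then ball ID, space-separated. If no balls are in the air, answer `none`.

Beat 0 (L): throw ball1 h=2 -> lands@2:L; in-air after throw: [b1@2:L]
Beat 1 (R): throw ball2 h=3 -> lands@4:L; in-air after throw: [b1@2:L b2@4:L]
Beat 2 (L): throw ball1 h=4 -> lands@6:L; in-air after throw: [b2@4:L b1@6:L]
Beat 3 (R): throw ball3 h=2 -> lands@5:R; in-air after throw: [b2@4:L b3@5:R b1@6:L]
Beat 4 (L): throw ball2 h=3 -> lands@7:R; in-air after throw: [b3@5:R b1@6:L b2@7:R]

Answer: ball3:lands@5:R ball1:lands@6:L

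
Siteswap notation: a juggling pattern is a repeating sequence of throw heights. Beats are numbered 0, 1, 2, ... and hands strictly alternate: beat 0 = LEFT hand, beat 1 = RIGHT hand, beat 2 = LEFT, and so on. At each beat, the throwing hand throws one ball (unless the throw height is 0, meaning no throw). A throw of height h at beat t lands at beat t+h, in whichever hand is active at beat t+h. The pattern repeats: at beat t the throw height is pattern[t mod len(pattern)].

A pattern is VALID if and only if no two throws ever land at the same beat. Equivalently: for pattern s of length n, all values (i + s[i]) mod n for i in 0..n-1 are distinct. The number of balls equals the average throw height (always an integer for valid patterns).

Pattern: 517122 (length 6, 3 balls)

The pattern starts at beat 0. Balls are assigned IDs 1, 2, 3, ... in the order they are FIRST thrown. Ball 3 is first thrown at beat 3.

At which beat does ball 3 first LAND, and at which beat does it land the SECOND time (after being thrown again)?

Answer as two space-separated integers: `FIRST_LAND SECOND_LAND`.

Answer: 4 6

Derivation:
Beat 0 (L): throw ball1 h=5 -> lands@5:R; in-air after throw: [b1@5:R]
Beat 1 (R): throw ball2 h=1 -> lands@2:L; in-air after throw: [b2@2:L b1@5:R]
Beat 2 (L): throw ball2 h=7 -> lands@9:R; in-air after throw: [b1@5:R b2@9:R]
Beat 3 (R): throw ball3 h=1 -> lands@4:L; in-air after throw: [b3@4:L b1@5:R b2@9:R]
Beat 4 (L): throw ball3 h=2 -> lands@6:L; in-air after throw: [b1@5:R b3@6:L b2@9:R]
Beat 5 (R): throw ball1 h=2 -> lands@7:R; in-air after throw: [b3@6:L b1@7:R b2@9:R]
Beat 6 (L): throw ball3 h=5 -> lands@11:R; in-air after throw: [b1@7:R b2@9:R b3@11:R]
Ball 3: thrown@3 h=1 -> first land @4; rethrown@4 h=2 -> second land @6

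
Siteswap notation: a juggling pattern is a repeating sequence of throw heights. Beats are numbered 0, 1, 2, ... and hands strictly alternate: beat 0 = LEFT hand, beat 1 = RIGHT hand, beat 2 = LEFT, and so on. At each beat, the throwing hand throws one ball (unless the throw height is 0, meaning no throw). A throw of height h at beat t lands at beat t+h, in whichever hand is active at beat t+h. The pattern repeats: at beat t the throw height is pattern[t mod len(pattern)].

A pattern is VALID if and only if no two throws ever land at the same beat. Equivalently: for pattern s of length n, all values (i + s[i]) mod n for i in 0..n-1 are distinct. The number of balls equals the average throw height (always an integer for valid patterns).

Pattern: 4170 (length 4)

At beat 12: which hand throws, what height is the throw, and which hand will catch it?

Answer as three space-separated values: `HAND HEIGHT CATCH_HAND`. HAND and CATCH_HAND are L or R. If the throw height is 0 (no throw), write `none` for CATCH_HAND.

Beat 12: 12 mod 2 = 0, so hand = L
Throw height = pattern[12 mod 4] = pattern[0] = 4
Lands at beat 12+4=16, 16 mod 2 = 0, so catch hand = L

Answer: L 4 L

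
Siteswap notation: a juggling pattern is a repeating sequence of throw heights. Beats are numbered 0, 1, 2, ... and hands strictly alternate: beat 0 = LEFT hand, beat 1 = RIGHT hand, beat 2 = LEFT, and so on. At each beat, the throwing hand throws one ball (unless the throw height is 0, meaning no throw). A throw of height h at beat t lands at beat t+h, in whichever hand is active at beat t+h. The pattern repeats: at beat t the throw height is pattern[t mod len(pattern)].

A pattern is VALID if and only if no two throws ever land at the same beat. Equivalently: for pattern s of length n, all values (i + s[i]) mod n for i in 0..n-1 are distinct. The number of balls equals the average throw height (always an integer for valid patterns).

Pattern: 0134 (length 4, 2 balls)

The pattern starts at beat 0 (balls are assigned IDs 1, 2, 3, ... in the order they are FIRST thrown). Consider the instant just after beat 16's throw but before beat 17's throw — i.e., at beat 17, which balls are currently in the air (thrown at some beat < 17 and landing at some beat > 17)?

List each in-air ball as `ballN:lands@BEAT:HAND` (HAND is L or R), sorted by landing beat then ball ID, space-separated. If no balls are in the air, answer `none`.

Answer: ball2:lands@19:R

Derivation:
Beat 1 (R): throw ball1 h=1 -> lands@2:L; in-air after throw: [b1@2:L]
Beat 2 (L): throw ball1 h=3 -> lands@5:R; in-air after throw: [b1@5:R]
Beat 3 (R): throw ball2 h=4 -> lands@7:R; in-air after throw: [b1@5:R b2@7:R]
Beat 5 (R): throw ball1 h=1 -> lands@6:L; in-air after throw: [b1@6:L b2@7:R]
Beat 6 (L): throw ball1 h=3 -> lands@9:R; in-air after throw: [b2@7:R b1@9:R]
Beat 7 (R): throw ball2 h=4 -> lands@11:R; in-air after throw: [b1@9:R b2@11:R]
Beat 9 (R): throw ball1 h=1 -> lands@10:L; in-air after throw: [b1@10:L b2@11:R]
Beat 10 (L): throw ball1 h=3 -> lands@13:R; in-air after throw: [b2@11:R b1@13:R]
Beat 11 (R): throw ball2 h=4 -> lands@15:R; in-air after throw: [b1@13:R b2@15:R]
Beat 13 (R): throw ball1 h=1 -> lands@14:L; in-air after throw: [b1@14:L b2@15:R]
Beat 14 (L): throw ball1 h=3 -> lands@17:R; in-air after throw: [b2@15:R b1@17:R]
Beat 15 (R): throw ball2 h=4 -> lands@19:R; in-air after throw: [b1@17:R b2@19:R]
Beat 17 (R): throw ball1 h=1 -> lands@18:L; in-air after throw: [b1@18:L b2@19:R]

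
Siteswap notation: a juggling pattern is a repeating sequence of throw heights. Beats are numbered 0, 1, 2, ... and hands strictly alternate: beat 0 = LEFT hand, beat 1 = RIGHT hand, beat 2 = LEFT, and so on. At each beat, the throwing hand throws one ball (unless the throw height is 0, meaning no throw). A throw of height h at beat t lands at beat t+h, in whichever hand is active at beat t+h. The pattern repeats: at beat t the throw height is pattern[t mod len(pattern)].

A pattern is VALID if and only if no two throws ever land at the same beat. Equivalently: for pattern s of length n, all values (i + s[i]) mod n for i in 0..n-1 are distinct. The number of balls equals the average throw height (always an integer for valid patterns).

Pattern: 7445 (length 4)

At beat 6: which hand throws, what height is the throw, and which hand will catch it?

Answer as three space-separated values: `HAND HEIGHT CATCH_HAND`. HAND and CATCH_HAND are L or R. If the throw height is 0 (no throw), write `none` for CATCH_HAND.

Answer: L 4 L

Derivation:
Beat 6: 6 mod 2 = 0, so hand = L
Throw height = pattern[6 mod 4] = pattern[2] = 4
Lands at beat 6+4=10, 10 mod 2 = 0, so catch hand = L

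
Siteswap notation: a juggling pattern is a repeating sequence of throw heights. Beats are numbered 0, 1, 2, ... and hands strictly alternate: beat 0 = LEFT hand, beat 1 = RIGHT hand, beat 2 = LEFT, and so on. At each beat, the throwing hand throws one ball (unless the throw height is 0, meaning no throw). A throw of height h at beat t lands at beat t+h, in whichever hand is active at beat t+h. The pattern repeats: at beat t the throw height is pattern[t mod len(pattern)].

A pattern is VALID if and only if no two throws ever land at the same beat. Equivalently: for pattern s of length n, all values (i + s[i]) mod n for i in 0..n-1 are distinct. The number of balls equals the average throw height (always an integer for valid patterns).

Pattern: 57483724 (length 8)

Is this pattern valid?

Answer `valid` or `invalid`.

Answer: invalid

Derivation:
i=0: (i + s[i]) mod n = (0 + 5) mod 8 = 5
i=1: (i + s[i]) mod n = (1 + 7) mod 8 = 0
i=2: (i + s[i]) mod n = (2 + 4) mod 8 = 6
i=3: (i + s[i]) mod n = (3 + 8) mod 8 = 3
i=4: (i + s[i]) mod n = (4 + 3) mod 8 = 7
i=5: (i + s[i]) mod n = (5 + 7) mod 8 = 4
i=6: (i + s[i]) mod n = (6 + 2) mod 8 = 0
i=7: (i + s[i]) mod n = (7 + 4) mod 8 = 3
Residues: [5, 0, 6, 3, 7, 4, 0, 3], distinct: False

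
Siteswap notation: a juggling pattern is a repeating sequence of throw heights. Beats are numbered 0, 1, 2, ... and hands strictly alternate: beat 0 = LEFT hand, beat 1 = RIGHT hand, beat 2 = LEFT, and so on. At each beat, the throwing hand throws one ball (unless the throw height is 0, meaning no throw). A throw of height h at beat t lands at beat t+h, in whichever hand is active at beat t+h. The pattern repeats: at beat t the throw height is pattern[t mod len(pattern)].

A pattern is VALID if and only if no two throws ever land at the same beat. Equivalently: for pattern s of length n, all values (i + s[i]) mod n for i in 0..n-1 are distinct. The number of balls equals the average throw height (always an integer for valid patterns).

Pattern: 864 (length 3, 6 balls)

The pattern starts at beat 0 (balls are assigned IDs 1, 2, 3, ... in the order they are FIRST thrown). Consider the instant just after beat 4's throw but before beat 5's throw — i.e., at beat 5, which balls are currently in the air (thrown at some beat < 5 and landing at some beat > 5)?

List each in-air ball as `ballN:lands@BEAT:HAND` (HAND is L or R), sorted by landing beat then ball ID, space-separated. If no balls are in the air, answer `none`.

Answer: ball3:lands@6:L ball2:lands@7:R ball1:lands@8:L ball5:lands@10:L ball4:lands@11:R

Derivation:
Beat 0 (L): throw ball1 h=8 -> lands@8:L; in-air after throw: [b1@8:L]
Beat 1 (R): throw ball2 h=6 -> lands@7:R; in-air after throw: [b2@7:R b1@8:L]
Beat 2 (L): throw ball3 h=4 -> lands@6:L; in-air after throw: [b3@6:L b2@7:R b1@8:L]
Beat 3 (R): throw ball4 h=8 -> lands@11:R; in-air after throw: [b3@6:L b2@7:R b1@8:L b4@11:R]
Beat 4 (L): throw ball5 h=6 -> lands@10:L; in-air after throw: [b3@6:L b2@7:R b1@8:L b5@10:L b4@11:R]
Beat 5 (R): throw ball6 h=4 -> lands@9:R; in-air after throw: [b3@6:L b2@7:R b1@8:L b6@9:R b5@10:L b4@11:R]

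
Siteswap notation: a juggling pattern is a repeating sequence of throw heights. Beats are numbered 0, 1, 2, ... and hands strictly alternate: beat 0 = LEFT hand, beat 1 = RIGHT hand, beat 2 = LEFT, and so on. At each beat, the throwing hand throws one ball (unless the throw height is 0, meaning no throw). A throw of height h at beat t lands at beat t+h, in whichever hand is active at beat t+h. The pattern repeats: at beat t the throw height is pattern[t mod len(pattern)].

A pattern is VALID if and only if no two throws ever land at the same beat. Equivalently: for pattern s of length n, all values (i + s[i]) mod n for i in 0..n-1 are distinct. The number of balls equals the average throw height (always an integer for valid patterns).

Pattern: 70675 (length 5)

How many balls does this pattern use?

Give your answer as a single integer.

Pattern = [7, 0, 6, 7, 5], length n = 5
  position 0: throw height = 7, running sum = 7
  position 1: throw height = 0, running sum = 7
  position 2: throw height = 6, running sum = 13
  position 3: throw height = 7, running sum = 20
  position 4: throw height = 5, running sum = 25
Total sum = 25; balls = sum / n = 25 / 5 = 5

Answer: 5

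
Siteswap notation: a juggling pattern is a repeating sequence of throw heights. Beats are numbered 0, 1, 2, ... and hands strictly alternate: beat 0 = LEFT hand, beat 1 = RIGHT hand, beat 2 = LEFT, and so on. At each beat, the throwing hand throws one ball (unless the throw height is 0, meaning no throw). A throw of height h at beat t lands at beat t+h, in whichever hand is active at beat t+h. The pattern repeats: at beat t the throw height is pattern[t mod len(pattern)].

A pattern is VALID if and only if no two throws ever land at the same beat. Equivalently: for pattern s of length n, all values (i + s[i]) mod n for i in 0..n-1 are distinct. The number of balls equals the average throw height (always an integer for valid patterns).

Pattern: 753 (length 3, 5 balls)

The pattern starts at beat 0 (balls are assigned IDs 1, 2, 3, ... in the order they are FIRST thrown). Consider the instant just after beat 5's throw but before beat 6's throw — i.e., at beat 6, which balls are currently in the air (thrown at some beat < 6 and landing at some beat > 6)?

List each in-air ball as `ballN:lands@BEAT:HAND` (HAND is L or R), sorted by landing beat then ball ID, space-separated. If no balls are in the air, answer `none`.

Beat 0 (L): throw ball1 h=7 -> lands@7:R; in-air after throw: [b1@7:R]
Beat 1 (R): throw ball2 h=5 -> lands@6:L; in-air after throw: [b2@6:L b1@7:R]
Beat 2 (L): throw ball3 h=3 -> lands@5:R; in-air after throw: [b3@5:R b2@6:L b1@7:R]
Beat 3 (R): throw ball4 h=7 -> lands@10:L; in-air after throw: [b3@5:R b2@6:L b1@7:R b4@10:L]
Beat 4 (L): throw ball5 h=5 -> lands@9:R; in-air after throw: [b3@5:R b2@6:L b1@7:R b5@9:R b4@10:L]
Beat 5 (R): throw ball3 h=3 -> lands@8:L; in-air after throw: [b2@6:L b1@7:R b3@8:L b5@9:R b4@10:L]
Beat 6 (L): throw ball2 h=7 -> lands@13:R; in-air after throw: [b1@7:R b3@8:L b5@9:R b4@10:L b2@13:R]

Answer: ball1:lands@7:R ball3:lands@8:L ball5:lands@9:R ball4:lands@10:L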